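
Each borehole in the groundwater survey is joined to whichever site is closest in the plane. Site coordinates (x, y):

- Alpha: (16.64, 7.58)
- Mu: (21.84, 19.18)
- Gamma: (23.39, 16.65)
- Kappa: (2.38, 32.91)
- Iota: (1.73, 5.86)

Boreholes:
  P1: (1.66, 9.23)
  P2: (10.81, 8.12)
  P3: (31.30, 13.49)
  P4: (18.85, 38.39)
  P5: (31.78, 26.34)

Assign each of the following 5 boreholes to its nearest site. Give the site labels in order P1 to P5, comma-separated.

P1 → Iota (d²=11.36)
P2 → Alpha (d²=34.28)
P3 → Gamma (d²=72.55)
P4 → Kappa (d²=301.29)
P5 → Mu (d²=150.07)

Iota, Alpha, Gamma, Kappa, Mu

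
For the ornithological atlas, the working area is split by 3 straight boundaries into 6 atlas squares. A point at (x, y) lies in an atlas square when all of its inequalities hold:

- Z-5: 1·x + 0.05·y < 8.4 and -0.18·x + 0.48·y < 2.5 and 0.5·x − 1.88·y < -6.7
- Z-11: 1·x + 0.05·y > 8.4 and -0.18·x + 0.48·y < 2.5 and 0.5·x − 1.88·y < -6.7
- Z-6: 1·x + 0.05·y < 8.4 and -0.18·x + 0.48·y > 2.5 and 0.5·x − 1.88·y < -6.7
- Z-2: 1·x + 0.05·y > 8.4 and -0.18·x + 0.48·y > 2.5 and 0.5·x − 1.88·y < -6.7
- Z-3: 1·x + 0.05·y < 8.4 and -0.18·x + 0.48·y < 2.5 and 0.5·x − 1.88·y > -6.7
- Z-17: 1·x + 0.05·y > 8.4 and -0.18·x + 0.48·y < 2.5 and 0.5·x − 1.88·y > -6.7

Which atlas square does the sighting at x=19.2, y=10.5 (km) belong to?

1·19.2 + 0.05·10.5 = 19.725, which is > 8.4
-0.18·19.2 + 0.48·10.5 = 1.584, which is < 2.5
0.5·19.2 − 1.88·10.5 = -10.140, which is < -6.7
This sign pattern matches Z-11.

Z-11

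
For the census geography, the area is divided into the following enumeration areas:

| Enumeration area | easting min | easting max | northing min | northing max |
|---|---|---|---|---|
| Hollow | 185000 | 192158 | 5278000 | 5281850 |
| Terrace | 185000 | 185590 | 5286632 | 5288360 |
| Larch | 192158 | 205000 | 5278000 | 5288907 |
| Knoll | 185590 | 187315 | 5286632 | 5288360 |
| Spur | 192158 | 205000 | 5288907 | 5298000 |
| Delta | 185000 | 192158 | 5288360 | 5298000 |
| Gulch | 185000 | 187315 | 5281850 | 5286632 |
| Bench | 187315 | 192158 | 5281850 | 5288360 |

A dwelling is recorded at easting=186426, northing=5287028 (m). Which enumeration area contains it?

Knoll

The point has easting = 186426 and northing = 5287028.
Only Knoll satisfies 185590 ≤ easting ≤ 187315 and 5286632 ≤ northing ≤ 5288360.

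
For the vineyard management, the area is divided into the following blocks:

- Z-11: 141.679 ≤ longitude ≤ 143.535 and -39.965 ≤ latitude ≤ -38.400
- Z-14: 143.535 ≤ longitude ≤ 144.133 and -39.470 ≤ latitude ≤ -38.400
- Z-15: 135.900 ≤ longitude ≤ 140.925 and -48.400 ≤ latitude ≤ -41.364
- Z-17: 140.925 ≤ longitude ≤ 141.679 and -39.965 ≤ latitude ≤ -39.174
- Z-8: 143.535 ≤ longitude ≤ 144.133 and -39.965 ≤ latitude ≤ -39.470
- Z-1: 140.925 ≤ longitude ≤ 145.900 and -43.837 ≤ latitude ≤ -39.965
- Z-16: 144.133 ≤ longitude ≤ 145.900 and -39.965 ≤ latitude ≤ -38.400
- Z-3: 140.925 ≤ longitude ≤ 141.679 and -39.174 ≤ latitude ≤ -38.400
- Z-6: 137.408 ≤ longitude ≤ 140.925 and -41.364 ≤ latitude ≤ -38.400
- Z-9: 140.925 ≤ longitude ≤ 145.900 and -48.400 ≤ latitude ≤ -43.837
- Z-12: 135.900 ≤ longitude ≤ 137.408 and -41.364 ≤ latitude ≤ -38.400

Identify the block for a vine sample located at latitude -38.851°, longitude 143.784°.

Z-14

The point has longitude = 143.784 and latitude = -38.851.
Only Z-14 satisfies 143.535 ≤ longitude ≤ 144.133 and -39.470 ≤ latitude ≤ -38.400.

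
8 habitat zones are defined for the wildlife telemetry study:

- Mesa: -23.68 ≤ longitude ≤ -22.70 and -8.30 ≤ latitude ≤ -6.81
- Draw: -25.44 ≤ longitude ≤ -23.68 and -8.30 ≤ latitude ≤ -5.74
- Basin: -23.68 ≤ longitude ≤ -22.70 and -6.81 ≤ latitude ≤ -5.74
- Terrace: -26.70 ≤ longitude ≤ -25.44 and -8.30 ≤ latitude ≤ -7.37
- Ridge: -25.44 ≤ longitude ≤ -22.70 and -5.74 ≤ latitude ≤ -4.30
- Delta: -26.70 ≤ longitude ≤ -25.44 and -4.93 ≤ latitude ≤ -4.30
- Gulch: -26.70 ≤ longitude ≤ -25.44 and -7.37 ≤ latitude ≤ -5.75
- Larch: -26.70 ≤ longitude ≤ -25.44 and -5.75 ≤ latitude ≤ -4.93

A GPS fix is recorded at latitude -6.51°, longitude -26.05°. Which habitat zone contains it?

Gulch

The point has longitude = -26.05 and latitude = -6.51.
Only Gulch satisfies -26.70 ≤ longitude ≤ -25.44 and -7.37 ≤ latitude ≤ -5.75.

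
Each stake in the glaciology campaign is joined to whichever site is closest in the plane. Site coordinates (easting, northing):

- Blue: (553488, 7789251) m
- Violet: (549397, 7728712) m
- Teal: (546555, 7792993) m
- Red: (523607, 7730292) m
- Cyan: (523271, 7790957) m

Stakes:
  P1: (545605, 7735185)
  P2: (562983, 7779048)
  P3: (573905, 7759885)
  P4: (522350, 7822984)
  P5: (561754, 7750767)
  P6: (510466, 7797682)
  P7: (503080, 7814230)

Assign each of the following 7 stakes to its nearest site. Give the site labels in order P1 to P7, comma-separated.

P1 → Violet (d²=56278993.00)
P2 → Blue (d²=194256234.00)
P3 → Blue (d²=1279215845.00)
P4 → Cyan (d²=1026576970.00)
P5 → Violet (d²=639118474.00)
P6 → Cyan (d²=209193650.00)
P7 → Cyan (d²=949309010.00)

Violet, Blue, Blue, Cyan, Violet, Cyan, Cyan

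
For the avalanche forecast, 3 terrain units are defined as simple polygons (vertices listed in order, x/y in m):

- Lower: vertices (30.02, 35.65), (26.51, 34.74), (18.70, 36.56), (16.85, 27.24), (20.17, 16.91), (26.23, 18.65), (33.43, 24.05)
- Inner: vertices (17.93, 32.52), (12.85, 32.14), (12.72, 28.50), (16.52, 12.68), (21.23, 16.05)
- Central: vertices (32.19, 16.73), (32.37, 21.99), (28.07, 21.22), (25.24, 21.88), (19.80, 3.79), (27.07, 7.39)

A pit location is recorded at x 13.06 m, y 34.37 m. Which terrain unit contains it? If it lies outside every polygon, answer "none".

none

Cast a ray rightward from (13.06, 34.37). For each polygon, the edges (by vertex number in listed order) whose endpoints lie on opposite sides of y = 34.37, where each meets that height, and whether that is right or left of the point:
Lower: 3–4 at x≈18.265 (right), 7–1 at x≈30.396 (right) → 2 crossings.
Inner: no edge straddles that height → 0 crossings.
Central: no edge straddles that height → 0 crossings.
All counts are even, so the point lies outside every listed polygon.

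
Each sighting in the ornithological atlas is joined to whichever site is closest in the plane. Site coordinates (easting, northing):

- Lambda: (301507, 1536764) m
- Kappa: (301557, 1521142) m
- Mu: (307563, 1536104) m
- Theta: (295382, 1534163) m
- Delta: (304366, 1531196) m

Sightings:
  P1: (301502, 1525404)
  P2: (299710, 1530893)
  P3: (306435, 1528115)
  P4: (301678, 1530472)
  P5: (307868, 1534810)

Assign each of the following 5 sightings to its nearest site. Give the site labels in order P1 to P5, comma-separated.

Kappa, Delta, Delta, Delta, Mu

P1 → Kappa (d²=18167669.00)
P2 → Delta (d²=21770145.00)
P3 → Delta (d²=13773322.00)
P4 → Delta (d²=7749520.00)
P5 → Mu (d²=1767461.00)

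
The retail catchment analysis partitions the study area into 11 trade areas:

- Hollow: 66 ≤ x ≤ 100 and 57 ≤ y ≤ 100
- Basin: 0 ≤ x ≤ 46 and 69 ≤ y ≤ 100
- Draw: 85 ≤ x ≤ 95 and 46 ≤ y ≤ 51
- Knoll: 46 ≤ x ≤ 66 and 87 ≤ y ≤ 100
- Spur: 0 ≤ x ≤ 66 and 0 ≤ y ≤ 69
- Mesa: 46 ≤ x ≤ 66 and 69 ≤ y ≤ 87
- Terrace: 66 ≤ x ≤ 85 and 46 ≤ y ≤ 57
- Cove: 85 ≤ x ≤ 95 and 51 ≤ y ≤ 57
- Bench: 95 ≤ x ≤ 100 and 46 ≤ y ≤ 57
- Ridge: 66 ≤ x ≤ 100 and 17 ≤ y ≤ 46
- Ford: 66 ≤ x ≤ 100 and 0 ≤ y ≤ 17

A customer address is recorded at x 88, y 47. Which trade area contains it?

Draw

The point has x = 88 and y = 47.
Only Draw satisfies 85 ≤ x ≤ 95 and 46 ≤ y ≤ 51.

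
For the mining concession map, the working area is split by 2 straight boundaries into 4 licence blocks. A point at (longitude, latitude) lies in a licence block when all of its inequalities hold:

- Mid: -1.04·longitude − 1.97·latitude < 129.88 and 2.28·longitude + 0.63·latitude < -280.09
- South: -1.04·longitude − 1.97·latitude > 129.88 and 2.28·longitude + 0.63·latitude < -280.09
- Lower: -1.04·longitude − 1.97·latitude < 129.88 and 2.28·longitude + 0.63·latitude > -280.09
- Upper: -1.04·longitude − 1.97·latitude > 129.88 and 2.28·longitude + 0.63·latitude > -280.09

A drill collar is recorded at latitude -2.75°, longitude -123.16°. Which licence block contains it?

South

-1.04·-123.16 − 1.97·-2.75 = 133.504, which is > 129.88
2.28·-123.16 + 0.63·-2.75 = -282.537, which is < -280.09
This sign pattern matches South.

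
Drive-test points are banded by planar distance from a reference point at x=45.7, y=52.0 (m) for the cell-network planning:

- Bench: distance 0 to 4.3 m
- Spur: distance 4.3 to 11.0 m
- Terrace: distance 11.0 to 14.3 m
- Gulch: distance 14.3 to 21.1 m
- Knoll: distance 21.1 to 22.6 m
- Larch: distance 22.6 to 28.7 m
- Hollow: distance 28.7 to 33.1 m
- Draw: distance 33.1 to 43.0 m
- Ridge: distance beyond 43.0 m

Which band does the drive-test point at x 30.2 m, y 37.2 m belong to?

Distance = √((30.2−45.7)² + (37.2−52.0)²) = √(240.250 + 219.040) = 21.431 m.
21.1 ≤ 21.431 < 22.6 → Knoll.

Knoll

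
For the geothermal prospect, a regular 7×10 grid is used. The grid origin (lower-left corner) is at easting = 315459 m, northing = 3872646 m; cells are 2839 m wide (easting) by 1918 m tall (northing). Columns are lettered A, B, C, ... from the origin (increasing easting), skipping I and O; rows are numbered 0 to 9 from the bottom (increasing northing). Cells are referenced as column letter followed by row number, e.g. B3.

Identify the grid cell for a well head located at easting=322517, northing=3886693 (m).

C7

Column index: ⌊(322517 − 315459) / 2839⌋ = ⌊2.486⌋ = 2 → column C
Row offset from origin: ⌊(3886693 − 3872646) / 1918⌋ = ⌊7.324⌋ = 7 → row 7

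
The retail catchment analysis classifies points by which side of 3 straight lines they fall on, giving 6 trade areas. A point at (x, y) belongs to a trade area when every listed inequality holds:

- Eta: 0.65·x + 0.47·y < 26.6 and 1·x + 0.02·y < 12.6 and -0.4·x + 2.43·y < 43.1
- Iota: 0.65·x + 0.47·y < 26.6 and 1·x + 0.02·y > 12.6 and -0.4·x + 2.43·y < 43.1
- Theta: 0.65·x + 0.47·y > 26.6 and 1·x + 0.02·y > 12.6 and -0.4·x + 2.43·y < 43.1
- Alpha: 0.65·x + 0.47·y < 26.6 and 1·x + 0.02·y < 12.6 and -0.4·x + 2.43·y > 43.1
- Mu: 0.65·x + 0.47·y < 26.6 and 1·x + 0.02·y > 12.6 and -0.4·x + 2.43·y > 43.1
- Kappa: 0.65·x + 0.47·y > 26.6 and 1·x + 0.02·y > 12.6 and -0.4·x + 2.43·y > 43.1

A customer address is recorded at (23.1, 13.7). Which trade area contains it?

0.65·23.1 + 0.47·13.7 = 21.454, which is < 26.6
1·23.1 + 0.02·13.7 = 23.374, which is > 12.6
-0.4·23.1 + 2.43·13.7 = 24.051, which is < 43.1
This sign pattern matches Iota.

Iota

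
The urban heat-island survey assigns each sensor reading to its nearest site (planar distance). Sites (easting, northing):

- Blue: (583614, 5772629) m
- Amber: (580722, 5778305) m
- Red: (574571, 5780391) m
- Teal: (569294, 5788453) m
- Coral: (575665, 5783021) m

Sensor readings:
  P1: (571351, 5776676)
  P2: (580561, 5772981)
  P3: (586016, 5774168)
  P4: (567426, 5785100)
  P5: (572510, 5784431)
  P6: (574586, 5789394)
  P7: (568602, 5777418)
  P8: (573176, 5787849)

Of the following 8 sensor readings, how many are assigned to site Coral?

P1 → Red
P2 → Blue
P3 → Blue
P4 → Teal
P5 → Coral
P6 → Teal
P7 → Red
P8 → Teal
1 of the 8 goes to Coral.

1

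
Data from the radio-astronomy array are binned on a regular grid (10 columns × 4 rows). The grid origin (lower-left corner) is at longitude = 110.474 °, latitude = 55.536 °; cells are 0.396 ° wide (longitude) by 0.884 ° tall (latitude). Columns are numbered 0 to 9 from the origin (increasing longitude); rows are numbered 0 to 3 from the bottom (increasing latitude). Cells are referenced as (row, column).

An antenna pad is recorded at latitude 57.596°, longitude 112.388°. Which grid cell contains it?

(2, 4)

Column index: ⌊(112.388 − 110.474) / 0.396⌋ = ⌊4.833⌋ = 4
Row offset from origin: ⌊(57.596 − 55.536) / 0.884⌋ = ⌊2.330⌋ = 2 → row 2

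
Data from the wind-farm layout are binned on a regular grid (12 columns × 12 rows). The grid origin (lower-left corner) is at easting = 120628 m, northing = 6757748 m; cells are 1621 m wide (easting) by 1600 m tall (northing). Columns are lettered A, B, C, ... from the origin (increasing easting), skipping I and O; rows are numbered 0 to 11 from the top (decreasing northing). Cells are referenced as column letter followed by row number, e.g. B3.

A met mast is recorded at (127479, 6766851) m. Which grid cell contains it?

E6

Column index: ⌊(127479 − 120628) / 1621⌋ = ⌊4.226⌋ = 4 → column E
Row offset from origin: ⌊(6766851 − 6757748) / 1600⌋ = ⌊5.689⌋ = 5 → row 6 (counted from top)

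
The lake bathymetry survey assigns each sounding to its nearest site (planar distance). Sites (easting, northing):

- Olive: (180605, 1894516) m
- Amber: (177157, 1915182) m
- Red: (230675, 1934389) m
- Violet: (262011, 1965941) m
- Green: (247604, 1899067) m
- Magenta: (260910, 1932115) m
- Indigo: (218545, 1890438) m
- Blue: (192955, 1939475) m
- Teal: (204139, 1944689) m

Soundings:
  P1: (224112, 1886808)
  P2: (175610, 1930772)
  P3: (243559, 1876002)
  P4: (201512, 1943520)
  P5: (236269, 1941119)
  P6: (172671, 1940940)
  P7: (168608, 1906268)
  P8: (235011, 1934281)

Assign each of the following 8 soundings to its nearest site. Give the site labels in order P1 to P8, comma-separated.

Indigo, Amber, Green, Teal, Red, Blue, Amber, Red

P1 → Indigo (d²=44168389.00)
P2 → Amber (d²=245441309.00)
P3 → Green (d²=548356250.00)
P4 → Teal (d²=8267690.00)
P5 → Red (d²=76585736.00)
P6 → Blue (d²=413586881.00)
P7 → Amber (d²=152544797.00)
P8 → Red (d²=18812560.00)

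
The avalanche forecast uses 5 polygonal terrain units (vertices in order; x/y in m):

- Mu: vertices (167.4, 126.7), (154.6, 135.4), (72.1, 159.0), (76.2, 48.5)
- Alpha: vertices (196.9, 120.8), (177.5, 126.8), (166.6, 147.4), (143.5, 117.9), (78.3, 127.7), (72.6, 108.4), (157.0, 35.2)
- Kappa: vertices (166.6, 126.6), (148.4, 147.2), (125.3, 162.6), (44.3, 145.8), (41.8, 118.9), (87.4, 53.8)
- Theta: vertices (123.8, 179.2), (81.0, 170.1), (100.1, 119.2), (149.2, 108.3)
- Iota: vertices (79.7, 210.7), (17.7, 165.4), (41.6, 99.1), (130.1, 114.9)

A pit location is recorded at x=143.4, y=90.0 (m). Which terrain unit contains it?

Alpha

Cast a ray rightward from (143.4, 90.0). For each polygon, the edges (by vertex number in listed order) whose endpoints lie on opposite sides of y = 90.0, where each meets that height, and whether that is right or left of the point:
Mu: 3–4 at x≈74.66 (left), 4–1 at x≈124.60 (left) → 0 crossings.
Alpha: 6–7 at x≈93.82 (left), 7–1 at x≈182.54 (right) → 1 crossing.
Kappa: 5–6 at x≈62.04 (left), 6–1 at x≈126.78 (left) → 0 crossings.
Theta: no edge straddles that height → 0 crossings.
Iota: no edge straddles that height → 0 crossings.
Only Alpha has an odd count, so the point is inside Alpha.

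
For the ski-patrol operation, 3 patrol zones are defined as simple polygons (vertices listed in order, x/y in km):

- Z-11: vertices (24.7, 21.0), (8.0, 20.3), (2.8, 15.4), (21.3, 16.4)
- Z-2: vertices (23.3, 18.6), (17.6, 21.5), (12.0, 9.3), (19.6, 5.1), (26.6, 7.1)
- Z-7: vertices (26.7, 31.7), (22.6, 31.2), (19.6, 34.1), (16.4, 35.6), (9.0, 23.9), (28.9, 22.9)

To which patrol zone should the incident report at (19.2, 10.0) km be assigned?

Z-2

Cast a ray rightward from (19.2, 10.0). For each polygon, the edges (by vertex number in listed order) whose endpoints lie on opposite sides of y = 10.0, where each meets that height, and whether that is right or left of the point:
Z-11: no edge straddles that height → 0 crossings.
Z-2: 2–3 at x≈12.32 (left), 5–1 at x≈25.77 (right) → 1 crossing.
Z-7: no edge straddles that height → 0 crossings.
Only Z-2 has an odd count, so the point is inside Z-2.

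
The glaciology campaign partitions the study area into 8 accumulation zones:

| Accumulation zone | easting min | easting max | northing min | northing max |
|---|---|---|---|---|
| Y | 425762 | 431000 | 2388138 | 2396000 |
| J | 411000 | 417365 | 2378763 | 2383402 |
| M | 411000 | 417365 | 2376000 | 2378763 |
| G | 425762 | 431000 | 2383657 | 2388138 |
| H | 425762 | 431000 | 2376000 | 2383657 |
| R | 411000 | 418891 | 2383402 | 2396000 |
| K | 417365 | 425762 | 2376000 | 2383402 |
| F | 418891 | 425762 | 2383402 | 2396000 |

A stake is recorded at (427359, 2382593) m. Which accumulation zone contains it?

H

The point has easting = 427359 and northing = 2382593.
Only H satisfies 425762 ≤ easting ≤ 431000 and 2376000 ≤ northing ≤ 2383657.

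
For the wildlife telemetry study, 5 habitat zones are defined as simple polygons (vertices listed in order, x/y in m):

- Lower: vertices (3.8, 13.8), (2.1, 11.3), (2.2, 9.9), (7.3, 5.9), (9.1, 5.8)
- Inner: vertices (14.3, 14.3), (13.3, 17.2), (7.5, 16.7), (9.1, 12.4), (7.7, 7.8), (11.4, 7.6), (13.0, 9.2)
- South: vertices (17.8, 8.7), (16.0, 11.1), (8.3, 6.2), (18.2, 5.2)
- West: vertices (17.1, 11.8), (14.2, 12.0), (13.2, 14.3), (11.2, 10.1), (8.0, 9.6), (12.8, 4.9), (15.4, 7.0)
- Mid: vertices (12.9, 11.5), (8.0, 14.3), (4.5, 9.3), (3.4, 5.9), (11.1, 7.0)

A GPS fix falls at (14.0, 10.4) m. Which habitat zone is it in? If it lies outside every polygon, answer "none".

Cast a ray rightward from (14.0, 10.4). For each polygon, the edges (by vertex number in listed order) whose endpoints lie on opposite sides of y = 10.4, where each meets that height, and whether that is right or left of the point:
Lower: 2–3 at x≈2.16 (left), 5–1 at x≈6.05 (left) → 0 crossings.
Inner: 4–5 at x≈8.49 (left), 7–1 at x≈13.31 (left) → 0 crossings.
South: 1–2 at x≈16.52 (right), 2–3 at x≈14.90 (right) → 2 crossings.
West: 3–4 at x≈11.34 (left), 7–1 at x≈16.60 (right) → 1 crossing.
Mid: 2–3 at x≈5.27 (left), 5–1 at x≈12.46 (left) → 0 crossings.
Only West has an odd count, so the point is inside West.

West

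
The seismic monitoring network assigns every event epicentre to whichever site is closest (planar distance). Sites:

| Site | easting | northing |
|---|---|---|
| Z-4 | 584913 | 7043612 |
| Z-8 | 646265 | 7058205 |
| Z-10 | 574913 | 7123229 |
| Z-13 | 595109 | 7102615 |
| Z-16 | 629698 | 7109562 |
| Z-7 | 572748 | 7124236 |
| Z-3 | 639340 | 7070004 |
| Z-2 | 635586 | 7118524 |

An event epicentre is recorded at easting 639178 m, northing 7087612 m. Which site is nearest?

Z-3

Squared distances to each site:
Z-4: 4880690225.000; Z-8: 914997218.000; Z-10: 5398560914.000; Z-13: 2167166770.000; Z-16: 571672900.000; Z-7: 5754262276.000; Z-3: 310067908.000; Z-2: 968454208.000.
Minimum at Z-3.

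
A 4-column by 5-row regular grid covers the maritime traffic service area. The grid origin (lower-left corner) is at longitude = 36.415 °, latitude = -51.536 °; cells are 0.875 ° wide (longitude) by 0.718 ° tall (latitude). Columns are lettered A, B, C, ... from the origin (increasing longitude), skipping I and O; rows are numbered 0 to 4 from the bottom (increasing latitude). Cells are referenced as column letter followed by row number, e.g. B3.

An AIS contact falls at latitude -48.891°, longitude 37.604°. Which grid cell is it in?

B3

Column index: ⌊(37.604 − 36.415) / 0.875⌋ = ⌊1.359⌋ = 1 → column B
Row offset from origin: ⌊(-48.891 − -51.536) / 0.718⌋ = ⌊3.684⌋ = 3 → row 3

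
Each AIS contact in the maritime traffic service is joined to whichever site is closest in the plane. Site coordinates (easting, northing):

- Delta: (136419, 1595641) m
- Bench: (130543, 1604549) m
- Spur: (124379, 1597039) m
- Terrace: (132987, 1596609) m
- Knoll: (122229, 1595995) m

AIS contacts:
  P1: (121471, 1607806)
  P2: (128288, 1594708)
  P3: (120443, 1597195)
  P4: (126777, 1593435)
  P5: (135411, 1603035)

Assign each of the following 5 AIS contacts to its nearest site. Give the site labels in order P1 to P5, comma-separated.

P1 → Bench (d²=92909233.00)
P2 → Spur (d²=20713842.00)
P3 → Knoll (d²=4629796.00)
P4 → Spur (d²=18739220.00)
P5 → Bench (d²=25989620.00)

Bench, Spur, Knoll, Spur, Bench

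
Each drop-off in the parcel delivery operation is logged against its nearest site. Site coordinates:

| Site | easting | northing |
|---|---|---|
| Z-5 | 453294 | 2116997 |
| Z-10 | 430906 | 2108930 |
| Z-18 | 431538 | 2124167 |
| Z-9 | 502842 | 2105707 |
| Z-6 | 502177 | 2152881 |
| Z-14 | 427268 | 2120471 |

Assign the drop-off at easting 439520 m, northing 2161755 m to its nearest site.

Z-18

Squared distances to each site:
Z-5: 2193001640.000; Z-10: 2864681621.000; Z-18: 1476570068.000; Z-9: 7151053988.000; Z-6: 4004647525.000; Z-14: 1854480160.000.
Minimum at Z-18.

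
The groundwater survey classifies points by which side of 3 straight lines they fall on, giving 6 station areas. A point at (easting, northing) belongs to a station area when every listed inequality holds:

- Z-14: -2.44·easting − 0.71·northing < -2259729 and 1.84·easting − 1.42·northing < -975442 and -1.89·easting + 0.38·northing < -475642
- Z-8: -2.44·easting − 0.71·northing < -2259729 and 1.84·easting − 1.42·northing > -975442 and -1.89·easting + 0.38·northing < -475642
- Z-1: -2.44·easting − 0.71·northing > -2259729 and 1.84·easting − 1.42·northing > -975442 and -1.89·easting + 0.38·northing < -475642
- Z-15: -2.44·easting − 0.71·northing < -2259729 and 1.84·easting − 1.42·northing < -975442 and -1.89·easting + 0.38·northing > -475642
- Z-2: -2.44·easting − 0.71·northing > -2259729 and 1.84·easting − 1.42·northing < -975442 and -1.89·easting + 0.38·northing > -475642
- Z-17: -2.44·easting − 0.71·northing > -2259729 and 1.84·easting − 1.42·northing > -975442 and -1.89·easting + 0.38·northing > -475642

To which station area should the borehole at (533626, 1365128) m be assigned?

Z-8

-2.44·533626 − 0.71·1365128 = -2271288.320, which is < -2259729
1.84·533626 − 1.42·1365128 = -956609.920, which is > -975442
-1.89·533626 + 0.38·1365128 = -489804.500, which is < -475642
This sign pattern matches Z-8.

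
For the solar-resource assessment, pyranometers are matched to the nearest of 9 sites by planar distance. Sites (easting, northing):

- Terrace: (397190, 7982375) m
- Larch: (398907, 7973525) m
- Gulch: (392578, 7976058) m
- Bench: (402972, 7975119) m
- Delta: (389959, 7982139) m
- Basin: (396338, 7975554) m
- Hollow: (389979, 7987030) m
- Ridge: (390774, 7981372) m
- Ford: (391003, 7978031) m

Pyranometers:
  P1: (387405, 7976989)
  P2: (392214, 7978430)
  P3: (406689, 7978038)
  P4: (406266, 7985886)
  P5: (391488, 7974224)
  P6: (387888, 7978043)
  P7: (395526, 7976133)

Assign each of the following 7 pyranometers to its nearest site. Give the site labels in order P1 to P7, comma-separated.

P1 → Ford (d²=14031368.00)
P2 → Ford (d²=1625722.00)
P3 → Bench (d²=22336650.00)
P4 → Terrace (d²=94700897.00)
P5 → Gulch (d²=4551656.00)
P6 → Ford (d²=9703369.00)
P7 → Basin (d²=994585.00)

Ford, Ford, Bench, Terrace, Gulch, Ford, Basin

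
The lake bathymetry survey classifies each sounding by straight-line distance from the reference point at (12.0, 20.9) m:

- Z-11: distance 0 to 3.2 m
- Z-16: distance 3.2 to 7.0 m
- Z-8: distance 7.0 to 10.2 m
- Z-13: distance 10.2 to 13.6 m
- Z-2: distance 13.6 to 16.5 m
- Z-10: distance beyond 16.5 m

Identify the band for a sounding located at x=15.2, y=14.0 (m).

Distance = √((15.2−12.0)² + (14.0−20.9)²) = √(10.240 + 47.610) = 7.606 m.
7.0 ≤ 7.606 < 10.2 → Z-8.

Z-8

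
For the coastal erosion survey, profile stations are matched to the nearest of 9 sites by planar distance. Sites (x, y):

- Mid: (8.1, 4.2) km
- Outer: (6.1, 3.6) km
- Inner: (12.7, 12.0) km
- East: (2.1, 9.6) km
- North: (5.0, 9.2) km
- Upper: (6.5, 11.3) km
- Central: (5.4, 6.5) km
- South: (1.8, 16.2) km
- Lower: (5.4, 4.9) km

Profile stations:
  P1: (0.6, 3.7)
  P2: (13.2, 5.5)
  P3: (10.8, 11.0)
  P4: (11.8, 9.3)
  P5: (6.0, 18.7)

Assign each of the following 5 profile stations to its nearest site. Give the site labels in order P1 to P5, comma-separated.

P1 → Lower (d²=24.48)
P2 → Mid (d²=27.70)
P3 → Inner (d²=4.61)
P4 → Inner (d²=8.10)
P5 → South (d²=23.89)

Lower, Mid, Inner, Inner, South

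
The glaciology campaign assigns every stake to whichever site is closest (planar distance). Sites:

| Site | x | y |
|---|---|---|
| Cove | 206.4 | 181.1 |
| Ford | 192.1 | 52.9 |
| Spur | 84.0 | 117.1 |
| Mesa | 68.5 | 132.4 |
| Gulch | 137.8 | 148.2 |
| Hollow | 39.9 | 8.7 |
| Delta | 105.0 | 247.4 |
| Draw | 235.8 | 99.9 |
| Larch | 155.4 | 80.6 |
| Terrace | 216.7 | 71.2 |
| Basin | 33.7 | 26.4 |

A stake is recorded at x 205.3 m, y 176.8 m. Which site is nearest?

Cove

Squared distances to each site:
Cove: 19.700; Ford: 15525.450; Spur: 18277.780; Mesa: 20685.600; Gulch: 5374.210; Hollow: 55614.770; Delta: 15044.450; Draw: 6843.860; Larch: 11744.450; Terrace: 11281.320; Basin: 52066.720.
Minimum at Cove.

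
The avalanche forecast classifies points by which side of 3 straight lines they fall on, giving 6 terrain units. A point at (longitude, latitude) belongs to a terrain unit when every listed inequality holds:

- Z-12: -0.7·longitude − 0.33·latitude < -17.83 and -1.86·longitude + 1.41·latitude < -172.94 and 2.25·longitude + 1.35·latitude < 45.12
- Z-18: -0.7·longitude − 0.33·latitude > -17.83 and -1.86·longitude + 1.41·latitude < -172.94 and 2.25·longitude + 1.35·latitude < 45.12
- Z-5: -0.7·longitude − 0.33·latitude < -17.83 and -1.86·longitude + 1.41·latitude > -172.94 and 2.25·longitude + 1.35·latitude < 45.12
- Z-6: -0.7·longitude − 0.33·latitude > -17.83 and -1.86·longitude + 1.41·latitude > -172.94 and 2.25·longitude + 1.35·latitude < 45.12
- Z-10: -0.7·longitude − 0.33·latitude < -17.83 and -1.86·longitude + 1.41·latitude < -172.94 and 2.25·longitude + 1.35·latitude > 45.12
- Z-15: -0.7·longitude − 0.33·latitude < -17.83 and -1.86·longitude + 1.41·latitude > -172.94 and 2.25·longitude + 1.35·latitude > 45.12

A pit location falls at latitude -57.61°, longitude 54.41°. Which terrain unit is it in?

Z-12

-0.7·54.41 − 0.33·-57.61 = -19.076, which is < -17.83
-1.86·54.41 + 1.41·-57.61 = -182.433, which is < -172.94
2.25·54.41 + 1.35·-57.61 = 44.649, which is < 45.12
This sign pattern matches Z-12.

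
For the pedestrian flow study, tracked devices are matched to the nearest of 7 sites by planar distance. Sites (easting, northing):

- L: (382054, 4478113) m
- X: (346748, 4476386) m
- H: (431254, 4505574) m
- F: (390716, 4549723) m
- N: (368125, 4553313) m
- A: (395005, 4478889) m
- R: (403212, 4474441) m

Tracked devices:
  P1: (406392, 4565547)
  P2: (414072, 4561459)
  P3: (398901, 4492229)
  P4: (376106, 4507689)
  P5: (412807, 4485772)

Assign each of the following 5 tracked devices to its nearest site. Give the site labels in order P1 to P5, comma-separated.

P1 → F (d²=496135952.00)
P2 → F (d²=683236432.00)
P3 → A (d²=193134416.00)
P4 → L (d²=910118480.00)
P5 → R (d²=220455586.00)

F, F, A, L, R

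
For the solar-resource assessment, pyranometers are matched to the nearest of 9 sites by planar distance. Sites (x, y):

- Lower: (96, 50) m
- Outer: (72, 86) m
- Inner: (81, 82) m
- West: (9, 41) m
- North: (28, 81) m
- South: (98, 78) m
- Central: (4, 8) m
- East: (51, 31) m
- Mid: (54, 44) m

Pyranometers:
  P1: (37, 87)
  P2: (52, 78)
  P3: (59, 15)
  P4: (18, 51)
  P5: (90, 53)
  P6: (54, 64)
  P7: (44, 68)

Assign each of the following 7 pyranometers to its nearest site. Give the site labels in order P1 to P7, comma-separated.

North, Outer, East, West, Lower, Mid, North

P1 → North (d²=117.00)
P2 → Outer (d²=464.00)
P3 → East (d²=320.00)
P4 → West (d²=181.00)
P5 → Lower (d²=45.00)
P6 → Mid (d²=400.00)
P7 → North (d²=425.00)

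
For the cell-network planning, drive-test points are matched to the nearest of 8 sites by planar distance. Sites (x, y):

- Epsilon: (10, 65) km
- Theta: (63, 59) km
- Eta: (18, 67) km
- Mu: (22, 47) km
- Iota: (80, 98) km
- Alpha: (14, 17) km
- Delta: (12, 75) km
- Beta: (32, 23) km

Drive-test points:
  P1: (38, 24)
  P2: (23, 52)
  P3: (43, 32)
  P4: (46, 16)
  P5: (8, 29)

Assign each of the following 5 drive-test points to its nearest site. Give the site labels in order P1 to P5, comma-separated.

Beta, Mu, Beta, Beta, Alpha

P1 → Beta (d²=37.00)
P2 → Mu (d²=26.00)
P3 → Beta (d²=202.00)
P4 → Beta (d²=245.00)
P5 → Alpha (d²=180.00)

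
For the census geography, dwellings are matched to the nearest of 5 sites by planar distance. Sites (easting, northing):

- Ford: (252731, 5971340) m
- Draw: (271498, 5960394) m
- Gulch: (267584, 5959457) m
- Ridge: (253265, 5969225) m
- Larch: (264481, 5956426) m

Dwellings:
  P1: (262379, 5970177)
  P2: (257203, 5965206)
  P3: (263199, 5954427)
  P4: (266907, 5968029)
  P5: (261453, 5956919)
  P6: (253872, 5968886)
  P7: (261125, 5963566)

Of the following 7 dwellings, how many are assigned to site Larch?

P1 → Ridge
P2 → Ridge
P3 → Larch
P4 → Gulch
P5 → Larch
P6 → Ridge
P7 → Gulch
2 of the 7 go to Larch.

2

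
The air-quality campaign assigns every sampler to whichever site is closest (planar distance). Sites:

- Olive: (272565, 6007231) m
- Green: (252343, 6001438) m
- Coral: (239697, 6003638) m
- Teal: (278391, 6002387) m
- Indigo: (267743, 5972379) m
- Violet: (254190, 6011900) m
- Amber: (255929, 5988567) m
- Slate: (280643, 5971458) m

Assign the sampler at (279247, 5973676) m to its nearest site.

Slate

Squared distances to each site:
Olive: 1170587149.000; Green: 1494553860.000; Coral: 2461923944.000; Teal: 825054257.000; Indigo: 134024225.000; Violet: 2088927425.000; Amber: 765471005.000; Slate: 6868340.000.
Minimum at Slate.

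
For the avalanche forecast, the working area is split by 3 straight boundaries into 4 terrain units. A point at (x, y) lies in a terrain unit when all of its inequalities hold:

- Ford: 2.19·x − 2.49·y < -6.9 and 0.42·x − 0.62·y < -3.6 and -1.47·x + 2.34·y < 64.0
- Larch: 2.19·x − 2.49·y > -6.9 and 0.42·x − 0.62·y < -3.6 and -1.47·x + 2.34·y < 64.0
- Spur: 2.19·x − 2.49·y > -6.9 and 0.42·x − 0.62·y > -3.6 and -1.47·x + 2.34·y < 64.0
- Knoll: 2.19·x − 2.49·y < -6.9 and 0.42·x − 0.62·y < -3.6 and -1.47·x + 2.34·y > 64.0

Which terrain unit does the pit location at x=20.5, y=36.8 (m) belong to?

Ford

2.19·20.5 − 2.49·36.8 = -46.737, which is < -6.9
0.42·20.5 − 0.62·36.8 = -14.206, which is < -3.6
-1.47·20.5 + 2.34·36.8 = 55.977, which is < 64.0
This sign pattern matches Ford.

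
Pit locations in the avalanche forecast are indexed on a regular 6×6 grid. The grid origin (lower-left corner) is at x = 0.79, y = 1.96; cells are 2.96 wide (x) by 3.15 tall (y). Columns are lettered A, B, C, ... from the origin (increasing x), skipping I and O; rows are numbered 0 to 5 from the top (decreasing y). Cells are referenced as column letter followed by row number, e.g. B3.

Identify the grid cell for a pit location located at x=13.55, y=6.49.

Column index: ⌊(13.55 − 0.79) / 2.96⌋ = ⌊4.311⌋ = 4 → column E
Row offset from origin: ⌊(6.49 − 1.96) / 3.15⌋ = ⌊1.438⌋ = 1 → row 4 (counted from top)

E4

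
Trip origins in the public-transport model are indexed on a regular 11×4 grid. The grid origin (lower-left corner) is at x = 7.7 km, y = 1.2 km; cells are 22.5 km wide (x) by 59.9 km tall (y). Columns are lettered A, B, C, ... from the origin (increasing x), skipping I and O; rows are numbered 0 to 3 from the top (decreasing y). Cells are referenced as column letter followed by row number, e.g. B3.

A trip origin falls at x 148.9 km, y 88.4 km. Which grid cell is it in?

Column index: ⌊(148.9 − 7.7) / 22.5⌋ = ⌊6.276⌋ = 6 → column G
Row offset from origin: ⌊(88.4 − 1.2) / 59.9⌋ = ⌊1.456⌋ = 1 → row 2 (counted from top)

G2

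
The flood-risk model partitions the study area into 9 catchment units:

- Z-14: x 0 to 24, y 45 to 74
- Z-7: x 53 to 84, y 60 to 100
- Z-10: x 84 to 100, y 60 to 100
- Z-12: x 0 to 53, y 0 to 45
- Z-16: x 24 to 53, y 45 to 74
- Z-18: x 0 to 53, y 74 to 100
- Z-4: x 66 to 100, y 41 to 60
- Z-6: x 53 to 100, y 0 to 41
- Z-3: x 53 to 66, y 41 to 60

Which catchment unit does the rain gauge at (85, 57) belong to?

Z-4

The point has x = 85 and y = 57.
Only Z-4 satisfies 66 ≤ x ≤ 100 and 41 ≤ y ≤ 60.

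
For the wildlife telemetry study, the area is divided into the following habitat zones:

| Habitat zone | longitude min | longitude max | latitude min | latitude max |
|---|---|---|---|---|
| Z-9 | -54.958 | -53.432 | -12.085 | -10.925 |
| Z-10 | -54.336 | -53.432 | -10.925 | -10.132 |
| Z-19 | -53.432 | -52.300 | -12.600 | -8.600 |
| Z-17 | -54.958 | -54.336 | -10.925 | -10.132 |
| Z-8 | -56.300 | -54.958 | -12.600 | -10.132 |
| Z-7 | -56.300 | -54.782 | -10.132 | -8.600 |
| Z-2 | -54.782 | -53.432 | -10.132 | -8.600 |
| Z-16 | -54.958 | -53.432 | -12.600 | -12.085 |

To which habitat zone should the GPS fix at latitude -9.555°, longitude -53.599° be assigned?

Z-2

The point has longitude = -53.599 and latitude = -9.555.
Only Z-2 satisfies -54.782 ≤ longitude ≤ -53.432 and -10.132 ≤ latitude ≤ -8.600.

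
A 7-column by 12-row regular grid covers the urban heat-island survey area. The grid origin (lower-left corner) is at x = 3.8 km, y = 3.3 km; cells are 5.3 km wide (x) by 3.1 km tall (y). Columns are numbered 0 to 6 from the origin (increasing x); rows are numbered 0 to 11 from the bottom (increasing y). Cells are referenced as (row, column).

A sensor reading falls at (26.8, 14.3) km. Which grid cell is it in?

(3, 4)

Column index: ⌊(26.8 − 3.8) / 5.3⌋ = ⌊4.340⌋ = 4
Row offset from origin: ⌊(14.3 − 3.3) / 3.1⌋ = ⌊3.548⌋ = 3 → row 3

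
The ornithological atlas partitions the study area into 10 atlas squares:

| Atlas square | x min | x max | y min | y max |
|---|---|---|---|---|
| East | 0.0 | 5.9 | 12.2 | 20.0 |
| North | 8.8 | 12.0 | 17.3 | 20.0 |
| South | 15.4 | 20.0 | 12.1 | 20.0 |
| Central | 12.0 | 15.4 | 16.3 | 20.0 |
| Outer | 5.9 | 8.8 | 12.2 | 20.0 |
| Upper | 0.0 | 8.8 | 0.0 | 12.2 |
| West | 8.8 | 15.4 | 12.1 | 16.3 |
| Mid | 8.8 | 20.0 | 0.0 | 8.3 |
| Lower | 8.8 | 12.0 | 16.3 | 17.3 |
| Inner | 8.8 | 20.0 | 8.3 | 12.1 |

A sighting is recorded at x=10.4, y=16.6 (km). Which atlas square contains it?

The point has x = 10.4 and y = 16.6.
Only Lower satisfies 8.8 ≤ x ≤ 12.0 and 16.3 ≤ y ≤ 17.3.

Lower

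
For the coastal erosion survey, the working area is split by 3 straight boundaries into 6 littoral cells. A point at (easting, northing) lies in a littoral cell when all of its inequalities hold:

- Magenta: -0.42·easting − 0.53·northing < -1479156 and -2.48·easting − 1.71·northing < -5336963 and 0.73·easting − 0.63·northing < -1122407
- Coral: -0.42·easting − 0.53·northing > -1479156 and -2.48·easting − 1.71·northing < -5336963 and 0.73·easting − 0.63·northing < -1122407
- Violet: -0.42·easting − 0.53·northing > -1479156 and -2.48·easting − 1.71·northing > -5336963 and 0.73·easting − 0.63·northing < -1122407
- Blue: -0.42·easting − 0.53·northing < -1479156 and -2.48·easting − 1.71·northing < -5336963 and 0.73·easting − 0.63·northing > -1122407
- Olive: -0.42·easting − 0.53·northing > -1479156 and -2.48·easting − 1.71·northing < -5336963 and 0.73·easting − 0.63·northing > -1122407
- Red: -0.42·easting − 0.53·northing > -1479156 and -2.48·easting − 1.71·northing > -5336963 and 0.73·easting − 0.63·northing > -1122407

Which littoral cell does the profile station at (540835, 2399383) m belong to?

-0.42·540835 − 0.53·2399383 = -1498823.690, which is < -1479156
-2.48·540835 − 1.71·2399383 = -5444215.730, which is < -5336963
0.73·540835 − 0.63·2399383 = -1116801.740, which is > -1122407
This sign pattern matches Blue.

Blue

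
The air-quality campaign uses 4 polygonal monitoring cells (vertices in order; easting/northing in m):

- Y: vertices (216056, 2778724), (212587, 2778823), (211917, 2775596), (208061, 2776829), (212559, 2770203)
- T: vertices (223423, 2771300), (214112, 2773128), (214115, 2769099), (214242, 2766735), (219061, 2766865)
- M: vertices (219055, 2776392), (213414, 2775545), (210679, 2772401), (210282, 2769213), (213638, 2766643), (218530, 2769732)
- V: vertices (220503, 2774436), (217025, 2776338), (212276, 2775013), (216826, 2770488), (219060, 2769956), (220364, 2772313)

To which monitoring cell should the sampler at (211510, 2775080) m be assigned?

Y

Cast a ray rightward from (211510, 2775080). For each polygon, the edges (by vertex number in listed order) whose endpoints lie on opposite sides of northing = 2775080, where each meets that height, and whether that is right or left of the point:
Y: 4–5 at easting≈209248.3 (left), 5–1 at easting≈214560.5 (right) → 1 crossing.
T: no edge straddles that height → 0 crossings.
M: 2–3 at easting≈213009.5 (right), 6–1 at easting≈218951.6 (right) → 2 crossings.
V: 1–2 at easting≈219325.4 (right), 2–3 at easting≈212516.1 (right) → 2 crossings.
Only Y has an odd count, so the point is inside Y.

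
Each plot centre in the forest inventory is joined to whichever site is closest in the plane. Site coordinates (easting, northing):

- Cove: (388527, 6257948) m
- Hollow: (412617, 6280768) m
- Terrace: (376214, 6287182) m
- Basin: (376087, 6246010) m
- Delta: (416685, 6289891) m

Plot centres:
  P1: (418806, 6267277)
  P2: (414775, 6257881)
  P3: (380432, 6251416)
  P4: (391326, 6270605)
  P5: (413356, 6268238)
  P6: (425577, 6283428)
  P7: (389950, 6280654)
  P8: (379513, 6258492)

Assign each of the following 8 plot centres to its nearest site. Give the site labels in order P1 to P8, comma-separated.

P1 → Hollow (d²=220310802.00)
P2 → Hollow (d²=528471733.00)
P3 → Basin (d²=48103861.00)
P4 → Cove (d²=168034050.00)
P5 → Hollow (d²=157547021.00)
P6 → Delta (d²=120838033.00)
P7 → Terrace (d²=231292480.00)
P8 → Cove (d²=81548132.00)

Hollow, Hollow, Basin, Cove, Hollow, Delta, Terrace, Cove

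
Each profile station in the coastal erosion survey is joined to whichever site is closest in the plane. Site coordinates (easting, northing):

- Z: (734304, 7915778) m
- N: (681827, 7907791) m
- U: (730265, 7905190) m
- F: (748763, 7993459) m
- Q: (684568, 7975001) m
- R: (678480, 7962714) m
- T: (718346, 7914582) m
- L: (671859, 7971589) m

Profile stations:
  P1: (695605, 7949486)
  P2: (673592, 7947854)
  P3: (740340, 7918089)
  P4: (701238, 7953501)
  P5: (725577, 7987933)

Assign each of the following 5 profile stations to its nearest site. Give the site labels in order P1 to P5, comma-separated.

P1 → R (d²=468245609.00)
P2 → R (d²=244712144.00)
P3 → Z (d²=41774017.00)
P4 → R (d²=602805933.00)
P5 → F (d²=568127272.00)

R, R, Z, R, F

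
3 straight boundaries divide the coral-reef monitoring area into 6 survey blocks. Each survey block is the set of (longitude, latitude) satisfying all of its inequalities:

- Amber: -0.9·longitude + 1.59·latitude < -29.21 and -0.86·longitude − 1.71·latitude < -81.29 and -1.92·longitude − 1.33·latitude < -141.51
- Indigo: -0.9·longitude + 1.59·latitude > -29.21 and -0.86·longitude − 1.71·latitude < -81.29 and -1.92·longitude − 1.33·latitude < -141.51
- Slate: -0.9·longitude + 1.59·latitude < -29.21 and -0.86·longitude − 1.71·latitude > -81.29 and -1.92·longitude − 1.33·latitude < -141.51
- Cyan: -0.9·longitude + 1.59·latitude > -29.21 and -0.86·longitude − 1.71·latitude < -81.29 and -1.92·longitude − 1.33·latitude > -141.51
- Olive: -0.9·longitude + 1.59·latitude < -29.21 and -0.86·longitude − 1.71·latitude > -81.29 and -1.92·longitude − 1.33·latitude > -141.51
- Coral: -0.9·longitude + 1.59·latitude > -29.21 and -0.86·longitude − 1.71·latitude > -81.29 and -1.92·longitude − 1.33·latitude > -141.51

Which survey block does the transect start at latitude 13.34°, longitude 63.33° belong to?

-0.9·63.33 + 1.59·13.34 = -35.786, which is < -29.21
-0.86·63.33 − 1.71·13.34 = -77.275, which is > -81.29
-1.92·63.33 − 1.33·13.34 = -139.336, which is > -141.51
This sign pattern matches Olive.

Olive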